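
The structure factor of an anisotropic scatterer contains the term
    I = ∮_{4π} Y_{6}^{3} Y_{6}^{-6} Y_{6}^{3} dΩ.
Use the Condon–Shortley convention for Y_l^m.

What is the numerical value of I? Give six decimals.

Checks pass: Σm=0; 18 even; l₃=6∈[0,12].
(2·6+1)(2·6+1)(2·6+1) = 2197
Δ: 6! 6! 6! / 19! → 1/325909584
sum: t=0:+1/373248000 t=1:−1/1728000 t=2:+1/110592 t=3:−1/46656 t=4:+1/110592 t=5:−1/1728000 t=6:+1/373248000 = -7/1555200
3j²(6 6 6; 0 0 0) = Δ·Π!·Σ² = 400/46189  (sign -1)
sum: t=0:+1/18662400 = 1/18662400
3j²(6 6 6; 3 -6 3) = Δ·Π!·Σ² = 84/4199  (sign -1)
combine: 4πI² = 2197·400/46189·84/4199 = 436800/1147619
take √, sign +1: I = 0.17403537

0.174035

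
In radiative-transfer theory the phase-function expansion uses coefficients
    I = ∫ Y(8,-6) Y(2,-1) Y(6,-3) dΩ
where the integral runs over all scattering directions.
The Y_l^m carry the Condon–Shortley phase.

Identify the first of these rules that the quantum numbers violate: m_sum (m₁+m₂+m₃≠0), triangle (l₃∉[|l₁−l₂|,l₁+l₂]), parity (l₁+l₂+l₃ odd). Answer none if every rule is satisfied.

m₁+m₂+m₃ = -6 − 1 − 3 = -10  ✗
triangle: |8−2|=6 ≤ l₃=6 ≤ 8+2=10
parity: l₁+l₂+l₃ = 16 is even

m_sum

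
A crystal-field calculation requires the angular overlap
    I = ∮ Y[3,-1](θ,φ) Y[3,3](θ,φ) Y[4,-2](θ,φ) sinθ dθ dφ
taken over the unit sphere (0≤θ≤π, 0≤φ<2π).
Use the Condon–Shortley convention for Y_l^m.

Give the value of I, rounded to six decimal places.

m-sum 0 ✓  L=10 even ✓  0≤4≤6 ✓
Π(2lᵢ+1) = 7×7×9 = 441
triangle coeff Δ(3,3,4) = 1/34650
Σ_t [0,2]: t=0:+1/72 t=1:−1/16 t=2:+1/72 = -5/144
(3j)²=2/77 [(3 3 4; 0 0 0)], sign=-1
Σ_t [2,2]: t=2:+1/192 = 1/192
(3j)²=3/77 [(3 3 4; -1 3 -2)], sign=+1
⇒ 4πI² = 54/121
I = (-1)√(54/121/(4π)) = -0.18845135

-0.188451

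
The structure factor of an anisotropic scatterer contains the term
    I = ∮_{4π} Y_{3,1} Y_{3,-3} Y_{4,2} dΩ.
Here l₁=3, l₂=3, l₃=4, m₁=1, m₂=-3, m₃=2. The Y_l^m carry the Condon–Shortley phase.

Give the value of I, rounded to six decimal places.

m-sum 0 ✓  L=10 even ✓  0≤4≤6 ✓
Π(2lᵢ+1) = 7×7×9 = 441
triangle coeff Δ(3,3,4) = 1/34650
Σ_t [0,2]: t=0:+1/72 t=1:−1/16 t=2:+1/72 = -5/144
(3j)²=2/77 [(3 3 4; 0 0 0)], sign=-1
Σ_t [0,0]: t=0:+1/192 = 1/192
(3j)²=3/77 [(3 3 4; 1 -3 2)], sign=+1
⇒ 4πI² = 54/121
I = (-1)√(54/121/(4π)) = -0.18845135

-0.188451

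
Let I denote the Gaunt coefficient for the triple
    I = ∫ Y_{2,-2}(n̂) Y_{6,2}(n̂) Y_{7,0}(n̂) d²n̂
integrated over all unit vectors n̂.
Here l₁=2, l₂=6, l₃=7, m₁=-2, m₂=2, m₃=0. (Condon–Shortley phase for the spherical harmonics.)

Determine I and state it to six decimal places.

0.000000

l₁+l₂+l₃=15 is odd: 3j(l;000)=0 ⇒ I=0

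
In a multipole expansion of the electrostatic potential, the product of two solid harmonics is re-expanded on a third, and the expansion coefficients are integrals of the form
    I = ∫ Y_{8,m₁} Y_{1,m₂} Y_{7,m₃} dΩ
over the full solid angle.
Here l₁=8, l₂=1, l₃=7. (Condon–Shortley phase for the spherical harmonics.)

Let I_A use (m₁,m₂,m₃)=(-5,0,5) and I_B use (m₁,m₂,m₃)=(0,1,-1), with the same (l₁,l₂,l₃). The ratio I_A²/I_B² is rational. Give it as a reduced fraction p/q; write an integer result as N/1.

39/28

Shared (l₁,l₂,l₃)=(8,1,7): N and (l;000)² cancel in I_A²/I_B².
A: Δ = 2!·14!·0!/17! = 1/2040; Racah Σ t=1..1: t=1:−1/958003200 = -1/958003200; ⇒ 3j(8 1 7; -5 0 5)² = 13/680, sgn -1
B: Δ = 2!·14!·0!/17! = 1/2040; Racah Σ t=2..2: t=2:+1/58060800 = 1/58060800; ⇒ 3j(8 1 7; 0 1 -1)² = 7/510, sgn +1
I_A²/I_B² = (13/680)/(7/510) = 39/28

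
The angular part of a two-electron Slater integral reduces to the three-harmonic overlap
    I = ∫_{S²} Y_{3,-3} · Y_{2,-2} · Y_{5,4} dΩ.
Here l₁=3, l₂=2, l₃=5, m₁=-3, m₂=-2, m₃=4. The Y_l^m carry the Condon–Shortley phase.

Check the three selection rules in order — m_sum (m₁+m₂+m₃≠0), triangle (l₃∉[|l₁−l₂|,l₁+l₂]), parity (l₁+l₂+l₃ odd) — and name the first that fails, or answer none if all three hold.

m_sum

m₁+m₂+m₃ = -3 − 2 + 4 = -1  ✗
triangle: |3−2|=1 ≤ l₃=5 ≤ 3+2=5
parity: l₁+l₂+l₃ = 10 is even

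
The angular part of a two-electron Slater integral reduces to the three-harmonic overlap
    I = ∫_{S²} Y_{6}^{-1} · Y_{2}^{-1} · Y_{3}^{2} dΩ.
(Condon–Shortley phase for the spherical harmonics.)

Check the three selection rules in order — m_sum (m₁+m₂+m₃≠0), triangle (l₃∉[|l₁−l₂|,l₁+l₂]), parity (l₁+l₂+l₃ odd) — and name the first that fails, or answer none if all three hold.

triangle

Σmᵢ = 0  ✓
l₃∈[|l₁−l₂|,l₁+l₂]=[4,8], have l₃=3  ✗
Σlᵢ = 11 ⇒ odd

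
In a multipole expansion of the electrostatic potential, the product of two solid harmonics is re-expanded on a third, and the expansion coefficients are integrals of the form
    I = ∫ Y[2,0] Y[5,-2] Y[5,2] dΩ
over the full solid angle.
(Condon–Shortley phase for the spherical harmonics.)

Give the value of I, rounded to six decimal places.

Checks pass: Σm=0; 12 even; l₃=5∈[3,7].
(2·2+1)(2·5+1)(2·5+1) = 605
Δ: 2! 2! 8! / 13! → 1/38610
sum: t=0:+1/2880 t=1:−1/576 t=2:+1/2880 = -1/960
3j²(2 5 5; 0 0 0) = Δ·Π!·Σ² = 10/429  (sign +1)
sum: t=0:+1/2880 t=1:−1/1440 t=2:+1/20160 = -1/3360
3j²(2 5 5; 0 -2 2) = Δ·Π!·Σ² = 6/715  (sign +1)
combine: 4πI² = 605·10/429·6/715 = 20/169
take √, sign +1: I = 0.09704356

0.097044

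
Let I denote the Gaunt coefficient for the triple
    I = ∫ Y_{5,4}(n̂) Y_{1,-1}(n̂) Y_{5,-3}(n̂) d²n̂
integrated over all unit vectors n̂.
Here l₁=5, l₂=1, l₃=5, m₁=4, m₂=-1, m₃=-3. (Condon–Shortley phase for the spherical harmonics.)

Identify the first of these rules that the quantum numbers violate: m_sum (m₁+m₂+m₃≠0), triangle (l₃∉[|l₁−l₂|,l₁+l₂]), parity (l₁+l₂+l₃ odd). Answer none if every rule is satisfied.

parity

Σmᵢ = 0  ✓
l₃∈[|l₁−l₂|,l₁+l₂]=[4,6], have l₃=5  ✓
Σlᵢ = 11 ⇒ odd  ✗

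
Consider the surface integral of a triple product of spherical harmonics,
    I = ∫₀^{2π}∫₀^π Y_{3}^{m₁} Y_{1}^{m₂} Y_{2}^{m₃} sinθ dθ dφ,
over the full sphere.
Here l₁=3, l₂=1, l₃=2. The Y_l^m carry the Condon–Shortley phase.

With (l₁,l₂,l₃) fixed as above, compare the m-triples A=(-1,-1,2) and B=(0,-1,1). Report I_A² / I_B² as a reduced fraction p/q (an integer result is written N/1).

Shared (l₁,l₂,l₃)=(3,1,2): N and (l;000)² cancel in I_A²/I_B².
A: Δ = 2!·4!·0!/7! = 1/105; Racah Σ t=0..0: t=0:+1/48 = 1/48; ⇒ 3j(3 1 2; -1 -1 2)² = 1/105, sgn +1
B: Δ = 2!·4!·0!/7! = 1/105; Racah Σ t=0..0: t=0:+1/12 = 1/12; ⇒ 3j(3 1 2; 0 -1 1)² = 1/35, sgn -1
I_A²/I_B² = (1/105)/(1/35) = 1/3

1/3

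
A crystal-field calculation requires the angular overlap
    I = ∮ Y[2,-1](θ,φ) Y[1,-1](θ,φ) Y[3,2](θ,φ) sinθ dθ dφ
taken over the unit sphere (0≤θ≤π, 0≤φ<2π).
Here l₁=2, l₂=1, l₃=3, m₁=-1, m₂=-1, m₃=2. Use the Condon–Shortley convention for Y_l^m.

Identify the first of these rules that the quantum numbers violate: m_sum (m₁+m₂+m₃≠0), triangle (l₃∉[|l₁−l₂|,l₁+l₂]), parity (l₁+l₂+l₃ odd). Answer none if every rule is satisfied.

m₁+m₂+m₃ = -1 − 1 + 2 = 0  ✓
triangle: |2−1|=1 ≤ l₃=3 ≤ 2+1=3  ✓
parity: l₁+l₂+l₃ = 6 is even  ✓

none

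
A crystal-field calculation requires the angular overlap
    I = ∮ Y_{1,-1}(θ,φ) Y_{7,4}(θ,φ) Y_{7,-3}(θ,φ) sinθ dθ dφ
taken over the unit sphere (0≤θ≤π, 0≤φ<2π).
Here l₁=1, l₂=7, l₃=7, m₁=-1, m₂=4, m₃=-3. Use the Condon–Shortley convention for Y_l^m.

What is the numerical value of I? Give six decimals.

Σlᵢ=15 odd — θ-integrand is odd under cosθ→−cosθ; I=0

0.000000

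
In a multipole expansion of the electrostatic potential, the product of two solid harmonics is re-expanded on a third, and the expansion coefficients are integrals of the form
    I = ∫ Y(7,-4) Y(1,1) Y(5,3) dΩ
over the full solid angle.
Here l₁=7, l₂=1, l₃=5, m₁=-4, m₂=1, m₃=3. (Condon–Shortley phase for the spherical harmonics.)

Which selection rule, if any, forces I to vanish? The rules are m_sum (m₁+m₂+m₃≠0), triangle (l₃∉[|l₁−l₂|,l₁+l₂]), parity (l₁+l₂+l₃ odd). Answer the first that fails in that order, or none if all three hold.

Σmᵢ = 0  ✓
l₃∈[|l₁−l₂|,l₁+l₂]=[6,8], have l₃=5  ✗
Σlᵢ = 13 ⇒ odd

triangle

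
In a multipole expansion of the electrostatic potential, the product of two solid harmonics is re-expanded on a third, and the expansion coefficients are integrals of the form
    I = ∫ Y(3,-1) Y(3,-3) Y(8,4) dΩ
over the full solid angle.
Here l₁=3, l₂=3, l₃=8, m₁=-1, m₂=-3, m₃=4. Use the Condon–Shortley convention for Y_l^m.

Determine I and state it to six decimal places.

triangle: need 0≤l₃≤6, have 8; I=0

0.000000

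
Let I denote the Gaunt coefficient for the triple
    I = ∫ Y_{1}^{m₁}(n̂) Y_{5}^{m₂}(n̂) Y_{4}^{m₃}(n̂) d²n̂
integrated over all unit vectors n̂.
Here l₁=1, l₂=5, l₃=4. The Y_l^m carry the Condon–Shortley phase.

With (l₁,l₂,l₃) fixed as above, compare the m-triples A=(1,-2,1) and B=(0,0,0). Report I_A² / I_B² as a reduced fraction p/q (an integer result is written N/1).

l's match ⇒ only the (l;m) 3-j factors differ between A and B.
A: triangle coeff Δ(1,5,4) = 1/495; Σ_t [0,0]: t=0:+1/1440 = 1/1440; (3j)²=7/165 [(1 5 4; 1 -2 1)], sign=-1
B: triangle coeff Δ(1,5,4) = 1/495; Σ_t [1,1]: t=1:−1/576 = -1/576; (3j)²=5/99 [(1 5 4; 0 0 0)], sign=-1
I_A²/I_B² = (7/165)/(5/99) = 21/25

21/25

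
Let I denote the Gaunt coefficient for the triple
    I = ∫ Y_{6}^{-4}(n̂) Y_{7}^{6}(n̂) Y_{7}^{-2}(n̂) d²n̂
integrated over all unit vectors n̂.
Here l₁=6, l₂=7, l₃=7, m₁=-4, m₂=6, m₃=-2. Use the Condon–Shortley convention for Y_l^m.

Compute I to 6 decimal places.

Checks pass: Σm=0; 20 even; l₃=7∈[1,13].
(2·6+1)(2·7+1)(2·7+1) = 2925
Δ: 6! 6! 8! / 21! → 1/2444321880
sum: t=0:+1/2612736000 t=1:−1/20736000 t=2:+1/1658880 t=3:−1/746496 t=4:+1/1658880 t=5:−1/20736000 t=6:+1/2612736000 = -1/4354560
3j²(6 7 7; 0 0 0) = Δ·Π!·Σ² = 1000/138567  (sign +1)
sum: t=5:−1/580608000 t=6:+1/174182400 = 1/248832000
3j²(6 7 7; -4 6 -2) = Δ·Π!·Σ² = 21/1615  (sign -1)
combine: 4πI² = 2925·1000/138567·21/1615 = 315000/1147619
take √, sign -1: I = -0.14779219

-0.147792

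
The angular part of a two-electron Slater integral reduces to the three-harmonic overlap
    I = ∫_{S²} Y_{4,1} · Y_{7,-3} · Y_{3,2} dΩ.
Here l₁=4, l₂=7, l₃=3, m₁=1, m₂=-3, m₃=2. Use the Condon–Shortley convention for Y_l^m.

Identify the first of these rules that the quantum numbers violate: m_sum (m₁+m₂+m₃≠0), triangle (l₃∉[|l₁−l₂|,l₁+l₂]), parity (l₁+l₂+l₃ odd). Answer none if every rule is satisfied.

azimuthal sum: 1 − 3 + 2 = 0  ✓
3 ≤ 3 ≤ 11 (triangle on l)  ✓
L = 4 + 7 + 3 = 14 (even)  ✓

none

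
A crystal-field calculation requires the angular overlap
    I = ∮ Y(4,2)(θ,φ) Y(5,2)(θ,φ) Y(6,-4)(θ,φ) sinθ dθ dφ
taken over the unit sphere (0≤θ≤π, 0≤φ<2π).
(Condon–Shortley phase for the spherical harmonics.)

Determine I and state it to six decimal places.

0.000000

L=15 odd ⇒ parity kills the (l;000) factor ⇒ I = 0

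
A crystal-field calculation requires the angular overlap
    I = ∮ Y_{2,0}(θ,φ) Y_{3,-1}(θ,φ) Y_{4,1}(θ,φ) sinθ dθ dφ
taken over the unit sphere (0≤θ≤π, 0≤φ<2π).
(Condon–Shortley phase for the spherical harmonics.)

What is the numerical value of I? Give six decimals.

Σlᵢ=9 odd — θ-integrand is odd under cosθ→−cosθ; I=0

0.000000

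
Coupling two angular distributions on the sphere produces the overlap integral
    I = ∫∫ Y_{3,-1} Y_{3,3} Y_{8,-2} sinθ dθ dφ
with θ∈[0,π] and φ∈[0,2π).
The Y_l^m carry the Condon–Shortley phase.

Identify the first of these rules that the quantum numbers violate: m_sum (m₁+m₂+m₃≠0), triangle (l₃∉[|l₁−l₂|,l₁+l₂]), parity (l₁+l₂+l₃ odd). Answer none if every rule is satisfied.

azimuthal sum: -1 + 3 − 2 = 0  ✓
0 ≤ 8 ≤ 6 (triangle on l)  ✗
L = 3 + 3 + 8 = 14 (even)

triangle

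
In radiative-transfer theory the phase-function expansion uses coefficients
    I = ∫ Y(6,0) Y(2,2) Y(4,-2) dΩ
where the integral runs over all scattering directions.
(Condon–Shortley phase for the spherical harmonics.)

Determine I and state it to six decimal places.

0.061597

Checks pass: Σm=0; 12 even; l₃=4∈[4,8].
(2·6+1)(2·2+1)(2·4+1) = 585
Δ: 4! 8! 0! / 13! → 1/6435
sum: t=2:+1/2304 = 1/2304
3j²(6 2 4; 0 0 0) = Δ·Π!·Σ² = 5/143  (sign +1)
sum: t=4:+1/34560 = 1/34560
3j²(6 2 4; 0 2 -2) = Δ·Π!·Σ² = 1/429  (sign +1)
combine: 4πI² = 585·5/143·1/429 = 75/1573
take √, sign +1: I = 0.06159725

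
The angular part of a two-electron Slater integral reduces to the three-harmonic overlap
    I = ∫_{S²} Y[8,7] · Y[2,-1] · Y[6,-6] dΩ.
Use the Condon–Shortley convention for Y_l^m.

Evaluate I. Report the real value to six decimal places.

Rules hold: Σm=0, L=16 even, 6≤6≤10.
N = 17·5·13 = 1105
Δ = 4!·12!·0!/17! = 1/30940
Racah Σ t=2..2: t=2:+1/2073600 = 1/2073600
⇒ 3j(8 2 6; 0 0 0)² = 28/1105, sgn +1
Racah Σ t=1..1: t=1:−1/2874009600 = -1/2874009600
⇒ 3j(8 2 6; 7 -1 -6)² = 1/68, sgn -1
4πI² = N·(3j₀)²·(3jₘ)² = 7/17
I = -1·√(0.411765/4π) = -0.18101711

-0.181017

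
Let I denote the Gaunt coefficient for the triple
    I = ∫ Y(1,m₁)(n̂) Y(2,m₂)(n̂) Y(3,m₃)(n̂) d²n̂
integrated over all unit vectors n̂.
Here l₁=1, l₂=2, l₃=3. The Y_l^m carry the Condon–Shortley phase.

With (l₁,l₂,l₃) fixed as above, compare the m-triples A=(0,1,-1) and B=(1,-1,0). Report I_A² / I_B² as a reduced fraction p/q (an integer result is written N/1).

Same 1,2,3: normalisation and zero-m 3j drop out of the ratio.
A: Δ: 0! 2! 4! / 7! → 1/105; sum: t=0:+1/6 = 1/6; 3j²(1 2 3; 0 1 -1) = Δ·Π!·Σ² = 8/105  (sign +1)
B: Δ: 0! 2! 4! / 7! → 1/105; sum: t=0:+1/12 = 1/12; 3j²(1 2 3; 1 -1 0) = Δ·Π!·Σ² = 1/35  (sign -1)
I_A²/I_B² = (8/105)/(1/35) = 8/3

8/3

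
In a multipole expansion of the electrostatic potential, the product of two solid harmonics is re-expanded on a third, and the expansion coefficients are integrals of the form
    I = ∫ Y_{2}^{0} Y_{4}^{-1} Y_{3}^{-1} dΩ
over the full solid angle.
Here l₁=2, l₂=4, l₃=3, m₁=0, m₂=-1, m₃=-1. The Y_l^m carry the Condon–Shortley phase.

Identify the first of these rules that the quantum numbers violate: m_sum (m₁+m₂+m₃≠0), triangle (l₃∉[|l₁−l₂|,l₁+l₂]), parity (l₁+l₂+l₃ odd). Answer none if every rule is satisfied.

m₁+m₂+m₃ = 0 − 1 − 1 = -2  ✗
triangle: |2−4|=2 ≤ l₃=3 ≤ 2+4=6
parity: l₁+l₂+l₃ = 9 is odd

m_sum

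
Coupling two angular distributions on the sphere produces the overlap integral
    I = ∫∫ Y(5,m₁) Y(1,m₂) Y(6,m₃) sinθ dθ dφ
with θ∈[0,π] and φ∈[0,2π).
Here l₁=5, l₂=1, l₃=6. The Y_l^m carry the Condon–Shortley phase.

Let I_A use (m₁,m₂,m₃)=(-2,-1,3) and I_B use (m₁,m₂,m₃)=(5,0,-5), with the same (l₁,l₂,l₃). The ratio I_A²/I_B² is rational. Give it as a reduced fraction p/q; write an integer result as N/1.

36/11

l's match ⇒ only the (l;m) 3-j factors differ between A and B.
A: triangle coeff Δ(5,1,6) = 1/858; Σ_t [0,0]: t=0:+1/60480 = 1/60480; (3j)²=6/143 [(5 1 6; -2 -1 3)], sign=-1
B: triangle coeff Δ(5,1,6) = 1/858; Σ_t [0,0]: t=0:+1/3628800 = 1/3628800; (3j)²=1/78 [(5 1 6; 5 0 -5)], sign=-1
I_A²/I_B² = (6/143)/(1/78) = 36/11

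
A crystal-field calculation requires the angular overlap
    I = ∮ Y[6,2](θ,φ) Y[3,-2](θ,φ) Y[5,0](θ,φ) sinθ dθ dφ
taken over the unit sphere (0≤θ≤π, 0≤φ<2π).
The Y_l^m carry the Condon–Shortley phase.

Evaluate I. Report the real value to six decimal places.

-0.077843

m-sum 0 ✓  L=14 even ✓  3≤5≤9 ✓
Π(2lᵢ+1) = 13×7×11 = 1001
triangle coeff Δ(6,3,5) = 1/675675
Σ_t [1,3]: t=1:−1/8640 t=2:+1/2304 t=3:−1/8640 = 7/34560
(3j)²=7/429 [(6 3 5; 0 0 0)], sign=-1
Σ_t [0,1]: t=0:+1/13824 t=1:−1/8640 = -1/23040
(3j)²=2/429 [(6 3 5; 2 -2 0)], sign=+1
⇒ 4πI² = 98/1287
I = (-1)√(98/1287/(4π)) = -0.07784287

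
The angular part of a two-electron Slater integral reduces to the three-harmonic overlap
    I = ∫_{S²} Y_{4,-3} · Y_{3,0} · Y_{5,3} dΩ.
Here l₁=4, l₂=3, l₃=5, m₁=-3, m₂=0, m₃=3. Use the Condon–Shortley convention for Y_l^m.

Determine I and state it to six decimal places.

0.103862

Checks pass: Σm=0; 12 even; l₃=5∈[1,7].
(2·4+1)(2·3+1)(2·5+1) = 693
Δ: 2! 6! 4! / 13! → 1/180180
sum: t=0:+1/576 t=1:−1/144 t=2:+1/576 = -1/288
3j²(4 3 5; 0 0 0) = Δ·Π!·Σ² = 20/1001  (sign +1)
sum: t=1:−1/2880 t=2:+1/1440 = 1/2880
3j²(4 3 5; -3 0 3) = Δ·Π!·Σ² = 7/715  (sign +1)
combine: 4πI² = 693·20/1001·7/715 = 252/1859
take √, sign +1: I = 0.10386175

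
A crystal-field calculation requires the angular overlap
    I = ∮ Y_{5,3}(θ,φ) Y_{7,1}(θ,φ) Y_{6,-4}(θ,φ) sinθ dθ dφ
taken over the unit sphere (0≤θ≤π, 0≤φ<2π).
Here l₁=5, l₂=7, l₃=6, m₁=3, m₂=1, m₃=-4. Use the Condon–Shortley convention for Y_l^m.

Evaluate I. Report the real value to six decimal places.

-0.130527

Rules hold: Σm=0, L=18 even, 2≤6≤12.
N = 11·15·13 = 2145
Δ = 6!·4!·8!/19! = 1/174594420
Racah Σ t=1..5: t=1:−1/4147200 t=2:+1/207360 t=3:−1/82944 t=4:+1/207360 t=5:−1/4147200 = -1/345600
⇒ 3j(5 7 6; 0 0 0)² = 420/46189, sgn -1
Racah Σ t=0..2: t=0:+1/116121600 t=1:−1/3628800 t=2:+1/1658880 = 13/38707200
⇒ 3j(5 7 6; 3 1 -4)² = 39/3553, sgn +1
4πI² = N·(3j₀)²·(3jₘ)² = 245700/1147619
I = -1·√(0.214095/4π) = -0.13052653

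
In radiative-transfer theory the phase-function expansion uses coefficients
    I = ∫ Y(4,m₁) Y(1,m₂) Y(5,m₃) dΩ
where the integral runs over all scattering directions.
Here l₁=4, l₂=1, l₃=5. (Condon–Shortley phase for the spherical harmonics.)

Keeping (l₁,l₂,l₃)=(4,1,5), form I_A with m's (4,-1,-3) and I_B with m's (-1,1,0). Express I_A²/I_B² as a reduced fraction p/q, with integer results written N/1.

1/10

Shared (l₁,l₂,l₃)=(4,1,5): N and (l;000)² cancel in I_A²/I_B².
A: Δ = 0!·8!·2!/11! = 1/495; Racah Σ t=0..0: t=0:+1/80640 = 1/80640; ⇒ 3j(4 1 5; 4 -1 -3)² = 1/495, sgn +1
B: Δ = 0!·8!·2!/11! = 1/495; Racah Σ t=0..0: t=0:+1/1440 = 1/1440; ⇒ 3j(4 1 5; -1 1 0)² = 2/99, sgn -1
I_A²/I_B² = (1/495)/(2/99) = 1/10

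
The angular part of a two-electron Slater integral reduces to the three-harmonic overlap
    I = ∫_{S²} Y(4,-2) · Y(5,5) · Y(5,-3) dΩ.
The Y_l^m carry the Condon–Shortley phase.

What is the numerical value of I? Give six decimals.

Rules hold: Σm=0, L=14 even, 1≤5≤9.
N = 9·11·11 = 1089
Δ = 4!·4!·6!/15! = 1/3153150
Racah Σ t=0..4: t=0:+1/69120 t=1:−1/1728 t=2:+1/576 t=3:−1/1728 t=4:+1/69120 = 7/11520
⇒ 3j(4 5 5; 0 0 0)² = 2/143, sgn -1
Racah Σ t=4..4: t=4:+1/69120 = 1/69120
⇒ 3j(4 5 5; -2 5 -3)² = 4/143, sgn +1
4πI² = N·(3j₀)²·(3jₘ)² = 72/169
I = -1·√(0.426036/4π) = -0.18412721

-0.184127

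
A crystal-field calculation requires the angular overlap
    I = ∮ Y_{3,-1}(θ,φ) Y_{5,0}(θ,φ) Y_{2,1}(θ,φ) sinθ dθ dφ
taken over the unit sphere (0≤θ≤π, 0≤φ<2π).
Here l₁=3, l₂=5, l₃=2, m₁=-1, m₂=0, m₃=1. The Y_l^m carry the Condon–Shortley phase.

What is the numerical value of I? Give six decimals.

Checks pass: Σm=0; 10 even; l₃=2∈[2,8].
(2·3+1)(2·5+1)(2·2+1) = 385
Δ: 6! 0! 4! / 11! → 1/2310
sum: t=3:−1/144 = -1/144
3j²(3 5 2; 0 0 0) = Δ·Π!·Σ² = 10/231  (sign -1)
sum: t=4:+1/288 = 1/288
3j²(3 5 2; -1 0 1) = Δ·Π!·Σ² = 5/231  (sign -1)
combine: 4πI² = 385·10/231·5/231 = 250/693
take √, sign +1: I = 0.16943318

0.169433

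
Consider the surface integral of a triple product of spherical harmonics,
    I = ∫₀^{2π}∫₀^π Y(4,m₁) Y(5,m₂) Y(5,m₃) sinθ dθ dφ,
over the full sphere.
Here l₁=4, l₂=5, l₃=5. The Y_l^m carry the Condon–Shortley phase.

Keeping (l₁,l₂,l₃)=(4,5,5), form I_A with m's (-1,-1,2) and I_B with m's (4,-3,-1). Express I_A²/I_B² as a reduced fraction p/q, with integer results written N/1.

7/12

Shared (l₁,l₂,l₃)=(4,5,5): N and (l;000)² cancel in I_A²/I_B².
A: Δ = 4!·4!·6!/15! = 1/3153150; Racah Σ t=1..4: t=1:−1/5184 t=2:+1/1152 t=3:−1/2880 t=4:+1/103680 = 7/20736; ⇒ 3j(4 5 5; -1 -1 2)² = 35/2574, sgn -1
B: Δ = 4!·4!·6!/15! = 1/3153150; Racah Σ t=0..0: t=0:+1/27648 = 1/27648; ⇒ 3j(4 5 5; 4 -3 -1)² = 10/429, sgn +1
I_A²/I_B² = (35/2574)/(10/429) = 7/12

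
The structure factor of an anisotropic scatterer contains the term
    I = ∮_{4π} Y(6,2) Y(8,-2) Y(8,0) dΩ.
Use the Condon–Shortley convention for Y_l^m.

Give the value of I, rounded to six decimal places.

Checks pass: Σm=0; 22 even; l₃=8∈[2,14].
(2·6+1)(2·8+1)(2·8+1) = 3757
Δ: 6! 6! 10! / 23! → 1/13742520792
sum: t=0:+1/41803776000 t=1:−1/435456000 t=2:+1/39813120 t=3:−1/18662400 t=4:+1/39813120 t=5:−1/435456000 t=6:+1/41803776000 = -11/1393459200
3j²(6 8 8; 0 0 0) = Δ·Π!·Σ² = 600/96577  (sign -1)
sum: t=0:+1/597196800 t=1:−1/62208000 t=2:+1/39813120 t=3:−1/130636800 t=4:+1/2786918400 = 143/41803776000
3j²(6 8 8; 2 -2 0) = Δ·Π!·Σ² = 26/7429  (sign +1)
combine: 4πI² = 3757·600/96577·26/7429 = 15600/190969
take √, sign -1: I = -0.08062615

-0.080626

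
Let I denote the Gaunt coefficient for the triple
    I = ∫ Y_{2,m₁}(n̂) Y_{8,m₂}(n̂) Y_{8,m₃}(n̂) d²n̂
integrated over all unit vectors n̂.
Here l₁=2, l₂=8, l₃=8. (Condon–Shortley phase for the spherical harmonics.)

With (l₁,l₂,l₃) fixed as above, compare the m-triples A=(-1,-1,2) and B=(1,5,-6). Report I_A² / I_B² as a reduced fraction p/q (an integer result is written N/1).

Shared (l₁,l₂,l₃)=(2,8,8): N and (l;000)² cancel in I_A²/I_B².
A: Δ = 2!·2!·14!/19! = 1/348840; Racah Σ t=1..2: t=1:−1/58060800 t=2:+1/87091200 = -1/174182400; ⇒ 3j(2 8 8; -1 -1 2)² = 7/2584, sgn -1
B: Δ = 2!·2!·14!/19! = 1/348840; Racah Σ t=0..1: t=0:+1/12454041600 t=1:−1/1916006400 = -1/2264371200; ⇒ 3j(2 8 8; 1 5 -6)² = 847/38760, sgn -1
I_A²/I_B² = (7/2584)/(847/38760) = 15/121

15/121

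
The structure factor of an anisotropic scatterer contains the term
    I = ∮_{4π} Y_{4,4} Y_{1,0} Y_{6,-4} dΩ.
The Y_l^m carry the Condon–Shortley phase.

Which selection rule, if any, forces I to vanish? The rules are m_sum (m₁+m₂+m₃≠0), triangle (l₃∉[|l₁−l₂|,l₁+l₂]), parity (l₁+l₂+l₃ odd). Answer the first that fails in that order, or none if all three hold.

triangle

azimuthal sum: 4 + 0 − 4 = 0  ✓
3 ≤ 6 ≤ 5 (triangle on l)  ✗
L = 4 + 1 + 6 = 11 (odd)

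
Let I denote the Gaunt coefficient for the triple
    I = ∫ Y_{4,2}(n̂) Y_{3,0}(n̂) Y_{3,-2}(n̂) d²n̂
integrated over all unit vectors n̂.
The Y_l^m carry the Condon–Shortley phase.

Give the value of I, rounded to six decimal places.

-0.044418

Rules hold: Σm=0, L=10 even, 1≤3≤7.
N = 9·7·7 = 441
Δ = 4!·4!·2!/11! = 1/34650
Racah Σ t=1..3: t=1:−1/72 t=2:+1/16 t=3:−1/72 = 5/144
⇒ 3j(4 3 3; 0 0 0)² = 2/77, sgn -1
Racah Σ t=1..2: t=1:−1/72 t=2:+1/96 = -1/288
⇒ 3j(4 3 3; 2 0 -2)² = 1/462, sgn +1
4πI² = N·(3j₀)²·(3jₘ)² = 3/121
I = -1·√(0.0247934/4π) = -0.04441841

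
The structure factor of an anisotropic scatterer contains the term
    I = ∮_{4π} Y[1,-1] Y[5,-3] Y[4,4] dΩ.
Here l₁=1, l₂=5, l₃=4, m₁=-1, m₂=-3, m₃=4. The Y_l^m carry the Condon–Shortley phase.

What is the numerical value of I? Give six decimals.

Rules hold: Σm=0, L=10 even, 4≤4≤6.
N = 3·11·9 = 297
Δ = 2!·0!·8!/11! = 1/495
Racah Σ t=1..1: t=1:−1/576 = -1/576
⇒ 3j(1 5 4; 0 0 0)² = 5/99, sgn -1
Racah Σ t=2..2: t=2:+1/80640 = 1/80640
⇒ 3j(1 5 4; -1 -3 4)² = 1/495, sgn +1
4πI² = N·(3j₀)²·(3jₘ)² = 1/33
I = -1·√(0.030303/4π) = -0.04910640

-0.049106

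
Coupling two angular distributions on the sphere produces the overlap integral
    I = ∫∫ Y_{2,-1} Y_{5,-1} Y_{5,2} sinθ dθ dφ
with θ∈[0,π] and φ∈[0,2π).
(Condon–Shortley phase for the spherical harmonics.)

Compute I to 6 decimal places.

Rules hold: Σm=0, L=12 even, 3≤5≤7.
N = 5·11·11 = 605
Δ = 2!·2!·8!/13! = 1/38610
Racah Σ t=0..2: t=0:+1/2880 t=1:−1/576 t=2:+1/2880 = -1/960
⇒ 3j(2 5 5; 0 0 0)² = 10/429, sgn +1
Racah Σ t=1..2: t=1:−1/1440 t=2:+1/2880 = -1/2880
⇒ 3j(2 5 5; -1 -1 2)² = 7/715, sgn +1
4πI² = N·(3j₀)²·(3jₘ)² = 70/507
I = +1·√(0.138067/4π) = 0.10481902

0.104819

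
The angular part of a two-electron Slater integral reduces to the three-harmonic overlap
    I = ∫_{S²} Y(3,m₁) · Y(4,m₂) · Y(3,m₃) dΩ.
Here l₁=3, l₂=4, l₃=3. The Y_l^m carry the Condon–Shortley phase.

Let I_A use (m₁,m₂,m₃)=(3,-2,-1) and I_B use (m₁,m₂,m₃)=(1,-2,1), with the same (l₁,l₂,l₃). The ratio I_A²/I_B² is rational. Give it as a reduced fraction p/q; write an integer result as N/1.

27/20

Same 3,4,3: normalisation and zero-m 3j drop out of the ratio.
A: Δ: 4! 2! 4! / 11! → 1/34650; sum: t=0:+1/192 = 1/192; 3j²(3 4 3; 3 -2 -1) = Δ·Π!·Σ² = 3/77  (sign +1)
B: Δ: 4! 2! 4! / 11! → 1/34650; sum: t=0:+1/192 t=1:−1/36 t=2:+1/192 = -5/288; 3j²(3 4 3; 1 -2 1) = Δ·Π!·Σ² = 20/693  (sign -1)
I_A²/I_B² = (3/77)/(20/693) = 27/20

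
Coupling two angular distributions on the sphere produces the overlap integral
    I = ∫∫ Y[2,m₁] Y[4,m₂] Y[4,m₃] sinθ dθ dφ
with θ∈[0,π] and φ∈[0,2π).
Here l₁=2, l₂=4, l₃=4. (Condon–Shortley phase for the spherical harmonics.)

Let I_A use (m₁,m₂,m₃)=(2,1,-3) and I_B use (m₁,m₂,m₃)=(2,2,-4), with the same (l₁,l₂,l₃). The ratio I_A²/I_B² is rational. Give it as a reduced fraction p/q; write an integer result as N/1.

l's match ⇒ only the (l;m) 3-j factors differ between A and B.
A: triangle coeff Δ(2,4,4) = 1/13860; Σ_t [0,0]: t=0:+1/480 = 1/480; (3j)²=3/110 [(2 4 4; 2 1 -3)], sign=-1
B: triangle coeff Δ(2,4,4) = 1/13860; Σ_t [0,0]: t=0:+1/2880 = 1/2880; (3j)²=2/165 [(2 4 4; 2 2 -4)], sign=+1
I_A²/I_B² = (3/110)/(2/165) = 9/4

9/4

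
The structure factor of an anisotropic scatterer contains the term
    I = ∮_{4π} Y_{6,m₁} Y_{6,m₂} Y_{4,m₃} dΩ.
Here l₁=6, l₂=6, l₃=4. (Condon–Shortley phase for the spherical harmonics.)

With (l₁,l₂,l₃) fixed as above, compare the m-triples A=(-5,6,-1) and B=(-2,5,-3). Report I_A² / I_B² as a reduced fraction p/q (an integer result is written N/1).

l's match ⇒ only the (l;m) 3-j factors differ between A and B.
A: triangle coeff Δ(6,6,4) = 1/15315300; Σ_t [8,8]: t=8:+1/5806080 = 1/5806080; (3j)²=165/6188 [(6 6 4; -5 6 -1)], sign=-1
B: triangle coeff Δ(6,6,4) = 1/15315300; Σ_t [7,8]: t=7:−1/725760 t=8:+1/5806080 = -1/829440; (3j)²=49/2652 [(6 6 4; -2 5 -3)], sign=+1
I_A²/I_B² = (165/6188)/(49/2652) = 495/343

495/343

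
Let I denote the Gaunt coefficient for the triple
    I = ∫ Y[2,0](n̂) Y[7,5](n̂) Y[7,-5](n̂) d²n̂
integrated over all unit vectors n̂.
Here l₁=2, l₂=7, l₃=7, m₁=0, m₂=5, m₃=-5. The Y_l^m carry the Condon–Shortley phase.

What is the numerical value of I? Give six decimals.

m-sum 0 ✓  L=16 even ✓  5≤7≤9 ✓
Π(2lᵢ+1) = 5×15×15 = 1125
triangle coeff Δ(2,7,7) = 1/185640
Σ_t [0,2]: t=0:+1/2419200 t=1:−1/518400 t=2:+1/2419200 = -1/907200
(3j)²=56/3315 [(2 7 7; 0 0 0)], sign=+1
Σ_t [0,2]: t=0:+1/1916006400 t=1:−1/39916800 t=2:+1/29030400 = 19/1916006400
(3j)²=361/185640 [(2 7 7; 0 5 -5)], sign=+1
⇒ 4πI² = 1805/48841
I = (+1)√(1805/48841/(4π)) = 0.05423022

0.054230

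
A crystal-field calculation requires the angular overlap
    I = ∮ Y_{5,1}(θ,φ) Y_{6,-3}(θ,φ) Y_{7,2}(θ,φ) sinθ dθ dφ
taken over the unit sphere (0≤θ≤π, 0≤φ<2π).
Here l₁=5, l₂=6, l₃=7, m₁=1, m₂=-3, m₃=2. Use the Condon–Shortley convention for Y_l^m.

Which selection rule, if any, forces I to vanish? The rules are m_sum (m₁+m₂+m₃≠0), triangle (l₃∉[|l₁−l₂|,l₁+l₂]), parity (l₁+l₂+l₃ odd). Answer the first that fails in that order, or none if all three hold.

m₁+m₂+m₃ = 1 − 3 + 2 = 0  ✓
triangle: |5−6|=1 ≤ l₃=7 ≤ 5+6=11  ✓
parity: l₁+l₂+l₃ = 18 is even  ✓

none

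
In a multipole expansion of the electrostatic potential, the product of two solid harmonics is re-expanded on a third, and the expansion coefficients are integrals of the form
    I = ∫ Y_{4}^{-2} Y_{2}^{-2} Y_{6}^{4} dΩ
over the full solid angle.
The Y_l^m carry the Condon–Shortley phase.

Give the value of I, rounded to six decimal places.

Checks pass: Σm=0; 12 even; l₃=6∈[2,6].
(2·4+1)(2·2+1)(2·6+1) = 585
Δ: 0! 8! 4! / 13! → 1/6435
sum: t=0:+1/2304 = 1/2304
3j²(4 2 6; 0 0 0) = Δ·Π!·Σ² = 5/143  (sign +1)
sum: t=0:+1/34560 = 1/34560
3j²(4 2 6; -2 -2 4) = Δ·Π!·Σ² = 14/429  (sign +1)
combine: 4πI² = 585·5/143·14/429 = 1050/1573
take √, sign +1: I = 0.23047581

0.230476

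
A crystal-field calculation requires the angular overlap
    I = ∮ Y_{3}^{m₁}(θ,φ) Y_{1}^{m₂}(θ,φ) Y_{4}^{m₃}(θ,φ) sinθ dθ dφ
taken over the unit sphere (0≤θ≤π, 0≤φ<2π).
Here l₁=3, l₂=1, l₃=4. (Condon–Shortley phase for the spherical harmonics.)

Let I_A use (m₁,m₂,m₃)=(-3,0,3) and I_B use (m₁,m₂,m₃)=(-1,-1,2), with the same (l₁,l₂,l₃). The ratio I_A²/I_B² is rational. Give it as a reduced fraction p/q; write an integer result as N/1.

7/15

l's match ⇒ only the (l;m) 3-j factors differ between A and B.
A: triangle coeff Δ(3,1,4) = 1/252; Σ_t [0,0]: t=0:+1/720 = 1/720; (3j)²=1/36 [(3 1 4; -3 0 3)], sign=-1
B: triangle coeff Δ(3,1,4) = 1/252; Σ_t [0,0]: t=0:+1/96 = 1/96; (3j)²=5/84 [(3 1 4; -1 -1 2)], sign=+1
I_A²/I_B² = (1/36)/(5/84) = 7/15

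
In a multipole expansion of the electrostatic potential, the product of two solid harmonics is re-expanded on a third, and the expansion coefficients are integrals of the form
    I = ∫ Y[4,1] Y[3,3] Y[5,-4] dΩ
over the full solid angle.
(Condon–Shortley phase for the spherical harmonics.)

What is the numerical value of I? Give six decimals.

-0.186208

Checks pass: Σm=0; 12 even; l₃=5∈[1,7].
(2·4+1)(2·3+1)(2·5+1) = 693
Δ: 2! 6! 4! / 13! → 1/180180
sum: t=0:+1/576 t=1:−1/144 t=2:+1/576 = -1/288
3j²(4 3 5; 0 0 0) = Δ·Π!·Σ² = 20/1001  (sign +1)
sum: t=2:+1/5760 = 1/5760
3j²(4 3 5; 1 3 -4) = Δ·Π!·Σ² = 9/286  (sign -1)
combine: 4πI² = 693·20/1001·9/286 = 810/1859
take √, sign -1: I = -0.18620781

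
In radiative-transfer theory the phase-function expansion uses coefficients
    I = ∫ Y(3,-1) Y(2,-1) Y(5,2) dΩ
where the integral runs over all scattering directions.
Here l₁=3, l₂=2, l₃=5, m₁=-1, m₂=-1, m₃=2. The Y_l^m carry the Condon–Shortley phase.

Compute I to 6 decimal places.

0.245532

Checks pass: Σm=0; 10 even; l₃=5∈[1,5].
(2·3+1)(2·2+1)(2·5+1) = 385
Δ: 0! 6! 4! / 11! → 1/2310
sum: t=0:+1/144 = 1/144
3j²(3 2 5; 0 0 0) = Δ·Π!·Σ² = 10/231  (sign -1)
sum: t=0:+1/288 = 1/288
3j²(3 2 5; -1 -1 2) = Δ·Π!·Σ² = 1/22  (sign -1)
combine: 4πI² = 385·10/231·1/22 = 25/33
take √, sign +1: I = 0.24553200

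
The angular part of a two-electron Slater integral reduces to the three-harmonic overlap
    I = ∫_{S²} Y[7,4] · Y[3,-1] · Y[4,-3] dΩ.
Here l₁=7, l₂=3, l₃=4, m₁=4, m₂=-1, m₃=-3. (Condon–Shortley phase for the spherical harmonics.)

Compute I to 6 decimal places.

0.212007

Checks pass: Σm=0; 14 even; l₃=4∈[4,10].
(2·7+1)(2·3+1)(2·4+1) = 945
Δ: 6! 8! 0! / 15! → 1/45045
sum: t=3:−1/20736 = -1/20736
3j²(7 3 4; 0 0 0) = Δ·Π!·Σ² = 35/1287  (sign -1)
sum: t=2:+1/241920 = 1/241920
3j²(7 3 4; 4 -1 -3) = Δ·Π!·Σ² = 2/91  (sign -1)
combine: 4πI² = 945·35/1287·2/91 = 1050/1859
take √, sign +1: I = 0.21200691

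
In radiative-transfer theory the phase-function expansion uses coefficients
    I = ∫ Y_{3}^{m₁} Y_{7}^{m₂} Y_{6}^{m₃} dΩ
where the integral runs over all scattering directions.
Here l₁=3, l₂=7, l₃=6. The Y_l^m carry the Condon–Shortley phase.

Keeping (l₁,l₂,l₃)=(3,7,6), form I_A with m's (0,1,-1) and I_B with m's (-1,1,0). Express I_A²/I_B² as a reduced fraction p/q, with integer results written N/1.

l's match ⇒ only the (l;m) 3-j factors differ between A and B.
A: triangle coeff Δ(3,7,6) = 1/2042040; Σ_t [1,3]: t=1:−1/362880 t=2:+1/69120 t=3:−1/172800 = 43/7257600; (3j)²=1849/170170 [(3 7 6; 0 1 -1)], sign=-1
B: triangle coeff Δ(3,7,6) = 1/2042040; Σ_t [2,4]: t=2:+1/138240 t=3:−1/86400 t=4:+1/829440 = -13/4147200; (3j)²=13/3740 [(3 7 6; -1 1 0)], sign=-1
I_A²/I_B² = (1849/170170)/(13/3740) = 3698/1183

3698/1183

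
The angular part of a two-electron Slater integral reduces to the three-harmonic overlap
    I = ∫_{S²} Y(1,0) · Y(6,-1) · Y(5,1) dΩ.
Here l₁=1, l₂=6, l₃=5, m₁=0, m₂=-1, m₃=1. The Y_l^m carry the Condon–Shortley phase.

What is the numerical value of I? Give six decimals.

m-sum 0 ✓  L=12 even ✓  5≤5≤7 ✓
Π(2lᵢ+1) = 3×13×11 = 429
triangle coeff Δ(1,6,5) = 1/858
Σ_t [1,1]: t=1:−1/14400 = -1/14400
(3j)²=6/143 [(1 6 5; 0 0 0)], sign=+1
Σ_t [1,1]: t=1:−1/17280 = -1/17280
(3j)²=35/858 [(1 6 5; 0 -1 1)], sign=-1
⇒ 4πI² = 105/143
I = (-1)√(105/143/(4π)) = -0.24172507

-0.241725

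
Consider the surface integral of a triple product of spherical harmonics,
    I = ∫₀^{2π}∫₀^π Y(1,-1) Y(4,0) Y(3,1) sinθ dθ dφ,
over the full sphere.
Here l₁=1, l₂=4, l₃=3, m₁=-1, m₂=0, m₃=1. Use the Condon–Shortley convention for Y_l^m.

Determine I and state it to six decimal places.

m-sum 0 ✓  L=8 even ✓  3≤3≤5 ✓
Π(2lᵢ+1) = 3×9×7 = 189
triangle coeff Δ(1,4,3) = 1/252
Σ_t [1,1]: t=1:−1/36 = -1/36
(3j)²=4/63 [(1 4 3; 0 0 0)], sign=+1
Σ_t [2,2]: t=2:+1/96 = 1/96
(3j)²=1/42 [(1 4 3; -1 0 1)], sign=+1
⇒ 4πI² = 2/7
I = (+1)√(2/7/(4π)) = 0.15078601

0.150786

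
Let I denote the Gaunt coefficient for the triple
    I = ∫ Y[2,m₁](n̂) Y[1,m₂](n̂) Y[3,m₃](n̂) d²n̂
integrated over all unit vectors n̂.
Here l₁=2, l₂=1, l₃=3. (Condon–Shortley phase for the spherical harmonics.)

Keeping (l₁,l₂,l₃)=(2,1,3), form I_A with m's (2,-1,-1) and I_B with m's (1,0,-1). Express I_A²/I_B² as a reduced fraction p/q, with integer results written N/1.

Same 2,1,3: normalisation and zero-m 3j drop out of the ratio.
A: Δ: 0! 4! 2! / 7! → 1/105; sum: t=0:+1/48 = 1/48; 3j²(2 1 3; 2 -1 -1) = Δ·Π!·Σ² = 1/105  (sign +1)
B: Δ: 0! 4! 2! / 7! → 1/105; sum: t=0:+1/6 = 1/6; 3j²(2 1 3; 1 0 -1) = Δ·Π!·Σ² = 8/105  (sign +1)
I_A²/I_B² = (1/105)/(8/105) = 1/8

1/8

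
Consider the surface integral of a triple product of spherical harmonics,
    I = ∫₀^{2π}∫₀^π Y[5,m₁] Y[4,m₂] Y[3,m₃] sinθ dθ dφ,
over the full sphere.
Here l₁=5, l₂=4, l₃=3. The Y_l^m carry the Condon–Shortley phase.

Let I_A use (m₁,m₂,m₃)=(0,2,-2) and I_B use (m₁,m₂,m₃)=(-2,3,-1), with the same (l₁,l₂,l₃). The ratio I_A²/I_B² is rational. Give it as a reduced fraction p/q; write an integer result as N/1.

2400/2401

Shared (l₁,l₂,l₃)=(5,4,3): N and (l;000)² cancel in I_A²/I_B².
A: Δ = 6!·4!·2!/13! = 1/180180; Racah Σ t=4..5: t=4:+1/576 t=5:−1/2880 = 1/720; ⇒ 3j(5 4 3; 0 2 -2)² = 80/3003, sgn -1
B: Δ = 6!·4!·2!/13! = 1/180180; Racah Σ t=5..6: t=5:−1/960 t=6:+1/4320 = -7/8640; ⇒ 3j(5 4 3; -2 3 -1)² = 343/12870, sgn -1
I_A²/I_B² = (80/3003)/(343/12870) = 2400/2401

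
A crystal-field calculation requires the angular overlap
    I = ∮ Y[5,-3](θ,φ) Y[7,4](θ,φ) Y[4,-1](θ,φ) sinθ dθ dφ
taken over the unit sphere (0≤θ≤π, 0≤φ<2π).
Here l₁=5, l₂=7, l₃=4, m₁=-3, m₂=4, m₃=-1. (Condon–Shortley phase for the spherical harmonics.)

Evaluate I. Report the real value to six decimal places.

0.052474

m-sum 0 ✓  L=16 even ✓  2≤4≤12 ✓
Π(2lᵢ+1) = 11×15×9 = 1485
triangle coeff Δ(5,7,4) = 1/6126120
Σ_t [3,5]: t=3:−1/69120 t=4:+1/20736 t=5:−1/69120 = 1/51840
(3j)²=280/21879 [(5 7 4; 0 0 0)], sign=+1
Σ_t [6,8]: t=6:+1/345600 t=7:−1/241920 t=8:+1/2903040 = -13/14515200
(3j)²=13/7140 [(5 7 4; -3 4 -1)], sign=+1
⇒ 4πI² = 10/289
I = (+1)√(10/289/(4π)) = 0.05247424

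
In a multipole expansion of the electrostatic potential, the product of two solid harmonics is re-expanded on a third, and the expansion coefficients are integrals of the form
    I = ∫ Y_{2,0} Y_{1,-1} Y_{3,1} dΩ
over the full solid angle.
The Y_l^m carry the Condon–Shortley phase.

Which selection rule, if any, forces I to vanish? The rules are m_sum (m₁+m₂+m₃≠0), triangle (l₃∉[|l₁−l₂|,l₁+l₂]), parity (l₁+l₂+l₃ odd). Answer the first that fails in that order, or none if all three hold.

m₁+m₂+m₃ = 0 − 1 + 1 = 0  ✓
triangle: |2−1|=1 ≤ l₃=3 ≤ 2+1=3  ✓
parity: l₁+l₂+l₃ = 6 is even  ✓

none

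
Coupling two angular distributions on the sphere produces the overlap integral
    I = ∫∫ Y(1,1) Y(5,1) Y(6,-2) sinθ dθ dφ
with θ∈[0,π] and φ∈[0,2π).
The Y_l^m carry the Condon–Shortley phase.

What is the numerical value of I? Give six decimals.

m-sum 0 ✓  L=12 even ✓  4≤6≤6 ✓
Π(2lᵢ+1) = 3×11×13 = 429
triangle coeff Δ(1,5,6) = 1/858
Σ_t [0,0]: t=0:+1/14400 = 1/14400
(3j)²=6/143 [(1 5 6; 0 0 0)], sign=+1
Σ_t [0,0]: t=0:+1/34560 = 1/34560
(3j)²=14/429 [(1 5 6; 1 1 -2)], sign=+1
⇒ 4πI² = 84/143
I = (+1)√(84/143/(4π)) = 0.21620548

0.216205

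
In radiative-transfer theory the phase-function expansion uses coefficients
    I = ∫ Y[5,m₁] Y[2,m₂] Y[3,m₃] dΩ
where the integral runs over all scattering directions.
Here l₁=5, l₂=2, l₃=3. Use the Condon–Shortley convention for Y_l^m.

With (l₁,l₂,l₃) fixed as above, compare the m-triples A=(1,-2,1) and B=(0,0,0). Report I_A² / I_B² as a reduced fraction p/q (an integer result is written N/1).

3/20

l's match ⇒ only the (l;m) 3-j factors differ between A and B.
A: triangle coeff Δ(5,2,3) = 1/2310; Σ_t [0,0]: t=0:+1/1152 = 1/1152; (3j)²=1/154 [(5 2 3; 1 -2 1)], sign=+1
B: triangle coeff Δ(5,2,3) = 1/2310; Σ_t [2,2]: t=2:+1/144 = 1/144; (3j)²=10/231 [(5 2 3; 0 0 0)], sign=-1
I_A²/I_B² = (1/154)/(10/231) = 3/20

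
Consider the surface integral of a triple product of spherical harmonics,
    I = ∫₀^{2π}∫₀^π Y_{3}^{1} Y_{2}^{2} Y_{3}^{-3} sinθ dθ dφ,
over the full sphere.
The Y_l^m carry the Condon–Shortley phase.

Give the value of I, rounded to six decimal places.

m-sum 0 ✓  L=8 even ✓  1≤3≤5 ✓
Π(2lᵢ+1) = 7×5×7 = 245
triangle coeff Δ(3,2,3) = 1/3780
Σ_t [0,2]: t=0:+1/24 t=1:−1/4 t=2:+1/24 = -1/6
(3j)²=4/105 [(3 2 3; 0 0 0)], sign=+1
Σ_t [2,2]: t=2:+1/96 = 1/96
(3j)²=1/42 [(3 2 3; 1 2 -3)], sign=+1
⇒ 4πI² = 2/9
I = (+1)√(2/9/(4π)) = 0.13298076

0.132981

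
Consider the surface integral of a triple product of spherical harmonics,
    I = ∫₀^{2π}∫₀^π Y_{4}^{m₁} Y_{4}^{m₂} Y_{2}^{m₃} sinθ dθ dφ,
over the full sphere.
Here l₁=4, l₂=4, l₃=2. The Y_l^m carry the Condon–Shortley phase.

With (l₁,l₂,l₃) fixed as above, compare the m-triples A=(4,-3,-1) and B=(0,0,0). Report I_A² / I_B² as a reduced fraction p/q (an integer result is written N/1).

l's match ⇒ only the (l;m) 3-j factors differ between A and B.
A: triangle coeff Δ(4,4,2) = 1/13860; Σ_t [0,0]: t=0:+1/1440 = 1/1440; (3j)²=7/165 [(4 4 2; 4 -3 -1)], sign=-1
B: triangle coeff Δ(4,4,2) = 1/13860; Σ_t [2,4]: t=2:+1/192 t=3:−1/36 t=4:+1/192 = -5/288; (3j)²=20/693 [(4 4 2; 0 0 0)], sign=-1
I_A²/I_B² = (7/165)/(20/693) = 147/100

147/100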